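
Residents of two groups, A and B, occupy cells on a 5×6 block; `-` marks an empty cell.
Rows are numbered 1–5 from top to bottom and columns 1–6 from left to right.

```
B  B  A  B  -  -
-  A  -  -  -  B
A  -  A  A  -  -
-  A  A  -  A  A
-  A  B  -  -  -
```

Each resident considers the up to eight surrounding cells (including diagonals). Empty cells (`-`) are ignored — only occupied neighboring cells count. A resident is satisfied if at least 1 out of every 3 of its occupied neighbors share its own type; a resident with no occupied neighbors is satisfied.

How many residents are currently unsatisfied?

2

(1,1)B 1/2 satisfied
(1,2)B 1/3 satisfied
(1,3)A 1/3 satisfied
(1,4)B 0/1 not
(2,2)A 3/5 satisfied
(2,6)B 0/0 satisfied
(3,1)A 2/2 satisfied
(3,3)A 4/4 satisfied
(3,4)A 3/3 satisfied
(4,2)A 4/5 satisfied
(4,3)A 4/5 satisfied
(4,5)A 2/2 satisfied
(4,6)A 1/1 satisfied
(5,2)A 2/3 satisfied
(5,3)B 0/3 not
Unsatisfied: (1,4), (5,3) — 2 in total.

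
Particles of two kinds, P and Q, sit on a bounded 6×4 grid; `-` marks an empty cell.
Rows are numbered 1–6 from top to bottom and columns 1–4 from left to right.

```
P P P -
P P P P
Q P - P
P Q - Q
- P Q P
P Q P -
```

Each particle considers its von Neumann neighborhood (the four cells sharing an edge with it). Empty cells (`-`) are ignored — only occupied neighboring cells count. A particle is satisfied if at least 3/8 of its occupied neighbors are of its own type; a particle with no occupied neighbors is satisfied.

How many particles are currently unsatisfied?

11

Row 1: (1,1)P 2/2 ✓ · (1,2)P 3/3 ✓ · (1,3)P 2/2 ✓
Row 2: (2,1)P 2/3 ✓ · (2,2)P 4/4 ✓ · (2,3)P 3/3 ✓ · (2,4)P 2/2 ✓
Row 3: (3,1)Q 0/3 ✗ · (3,2)P 1/3 ✗ · (3,4)P 1/2 ✓
Row 4: (4,1)P 0/2 ✗ · (4,2)Q 0/3 ✗ · (4,4)Q 0/2 ✗
Row 5: (5,2)P 0/3 ✗ · (5,3)Q 0/3 ✗ · (5,4)P 0/2 ✗
Row 6: (6,1)P 0/1 ✗ · (6,2)Q 0/3 ✗ · (6,3)P 0/2 ✗
Unsatisfied: (3,1), (3,2), (4,1), (4,2), (4,4), (5,2), (5,3), (5,4), (6,1), (6,2), (6,3) — 11 in total.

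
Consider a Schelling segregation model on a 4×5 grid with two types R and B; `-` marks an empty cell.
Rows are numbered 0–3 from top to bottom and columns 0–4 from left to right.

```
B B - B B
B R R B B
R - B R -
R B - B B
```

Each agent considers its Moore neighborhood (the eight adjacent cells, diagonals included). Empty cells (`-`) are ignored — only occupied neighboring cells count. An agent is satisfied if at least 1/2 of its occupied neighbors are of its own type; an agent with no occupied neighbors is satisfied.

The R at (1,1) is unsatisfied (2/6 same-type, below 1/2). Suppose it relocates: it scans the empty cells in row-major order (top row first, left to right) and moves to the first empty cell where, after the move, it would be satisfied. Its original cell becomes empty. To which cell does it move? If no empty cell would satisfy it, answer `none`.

Vacating (1,1). Empty cells in order:
  (0,2): 1/4 same-type → still unsatisfied.
  (2,1): 3/6 same-type → satisfied — stop here.

(2,1)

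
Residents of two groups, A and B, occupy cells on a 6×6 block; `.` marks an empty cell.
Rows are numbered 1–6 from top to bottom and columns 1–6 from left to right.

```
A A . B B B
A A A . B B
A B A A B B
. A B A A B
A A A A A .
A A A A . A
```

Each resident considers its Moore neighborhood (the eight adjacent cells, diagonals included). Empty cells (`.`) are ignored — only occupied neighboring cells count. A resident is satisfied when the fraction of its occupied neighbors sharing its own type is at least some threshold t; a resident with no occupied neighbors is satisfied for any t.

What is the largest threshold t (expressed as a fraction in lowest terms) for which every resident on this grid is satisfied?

1/8

Row 1: (1,1)A 3/3 · (1,2)A 4/4 · (1,4)B 2/3 · (1,5)B 4/4 · (1,6)B 3/3
Row 2: (2,1)A 4/5 · (2,2)A 6/7 · (2,3)A 4/6 · (2,5)B 6/7 · (2,6)B 5/5
Row 3: (3,1)A 3/4 · (3,2)B 1/7 · (3,3)A 5/7 · (3,4)A 4/7 · (3,5)B 4/7 · (3,6)B 4/5
Row 4: (4,2)A 5/7 · (4,3)B 1/8 · (4,4)A 6/8 · (4,5)A 4/7 · (4,6)B 2/4
Row 5: (5,1)A 4/4 · (5,2)A 6/7 · (5,3)A 7/8 · (5,4)A 6/7 · (5,5)A 5/6
Row 6: (6,1)A 3/3 · (6,2)A 5/5 · (6,3)A 5/5 · (6,4)A 4/4 · (6,6)A 1/1
The smallest same-type fraction is 1/8 at (4,3), which reduces to 1/8. Any threshold above that leaves this resident unsatisfied.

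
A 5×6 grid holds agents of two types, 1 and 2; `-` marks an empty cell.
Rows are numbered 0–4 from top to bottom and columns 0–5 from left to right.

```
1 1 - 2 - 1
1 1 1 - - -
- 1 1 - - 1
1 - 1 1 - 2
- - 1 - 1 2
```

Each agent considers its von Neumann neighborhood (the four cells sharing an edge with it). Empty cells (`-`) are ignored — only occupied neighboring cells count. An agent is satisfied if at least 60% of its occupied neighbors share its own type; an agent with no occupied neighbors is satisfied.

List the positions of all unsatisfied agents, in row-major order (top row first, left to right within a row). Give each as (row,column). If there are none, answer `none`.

Row 0: (0,0)1 2/2 ok · (0,1)1 2/2 ok · (0,3)2 0/0 ok · (0,5)1 0/0 ok
Row 1: (1,0)1 2/2 ok · (1,1)1 4/4 ok · (1,2)1 2/2 ok
Row 2: (2,1)1 2/2 ok · (2,2)1 3/3 ok · (2,5)1 0/1 unhappy
Row 3: (3,0)1 0/0 ok · (3,2)1 3/3 ok · (3,3)1 1/1 ok · (3,5)2 1/2 unhappy
Row 4: (4,2)1 1/1 ok · (4,4)1 0/1 unhappy · (4,5)2 1/2 unhappy

(2,5), (3,5), (4,4), (4,5)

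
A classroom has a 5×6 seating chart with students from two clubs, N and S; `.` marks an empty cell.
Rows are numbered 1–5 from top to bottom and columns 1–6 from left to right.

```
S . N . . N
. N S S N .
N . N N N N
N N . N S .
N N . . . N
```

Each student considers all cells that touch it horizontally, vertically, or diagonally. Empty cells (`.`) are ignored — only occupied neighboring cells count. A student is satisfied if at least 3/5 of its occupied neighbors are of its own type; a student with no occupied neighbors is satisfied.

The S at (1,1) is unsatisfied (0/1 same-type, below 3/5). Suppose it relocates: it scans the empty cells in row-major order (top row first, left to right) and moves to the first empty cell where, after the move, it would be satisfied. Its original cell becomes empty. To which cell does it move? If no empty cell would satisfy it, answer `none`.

none

Vacating (1,1). Empty cells in order:
  (1,2): 1/3 same-type → still unsatisfied.
  (1,4): 2/4 same-type → still unsatisfied.
  (1,5): 1/3 same-type → still unsatisfied.
  (2,1): 0/2 same-type → still unsatisfied.
  (2,6): 0/4 same-type → still unsatisfied.
  (3,2): 1/6 same-type → still unsatisfied.
  (4,3): 0/5 same-type → still unsatisfied.
  (4,6): 1/4 same-type → still unsatisfied.
  (5,3): 0/3 same-type → still unsatisfied.
  (5,4): 1/2 same-type → still unsatisfied.
  (5,5): 1/3 same-type → still unsatisfied.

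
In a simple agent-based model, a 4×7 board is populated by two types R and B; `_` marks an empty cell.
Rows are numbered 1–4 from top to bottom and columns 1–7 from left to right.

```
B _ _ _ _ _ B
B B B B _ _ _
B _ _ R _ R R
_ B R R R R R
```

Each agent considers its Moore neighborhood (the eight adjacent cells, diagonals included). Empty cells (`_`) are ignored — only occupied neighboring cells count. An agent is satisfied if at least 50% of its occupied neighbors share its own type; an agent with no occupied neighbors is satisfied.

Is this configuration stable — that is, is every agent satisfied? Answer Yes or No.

Row 1: (1,1)B 2/2 ✓ · (1,7)B 0/0 ✓
Row 2: (2,1)B 3/3 ✓ · (2,2)B 4/4 ✓ · (2,3)B 2/3 ✓ · (2,4)B 1/2 ✓
Row 3: (3,1)B 3/3 ✓ · (3,4)R 3/5 ✓ · (3,6)R 4/4 ✓ · (3,7)R 3/3 ✓
Row 4: (4,2)B 1/2 ✓ · (4,3)R 2/3 ✓ · (4,4)R 3/3 ✓ · (4,5)R 4/4 ✓ · (4,6)R 4/4 ✓ · (4,7)R 3/3 ✓
All meet the threshold, so the configuration is stable.

Yes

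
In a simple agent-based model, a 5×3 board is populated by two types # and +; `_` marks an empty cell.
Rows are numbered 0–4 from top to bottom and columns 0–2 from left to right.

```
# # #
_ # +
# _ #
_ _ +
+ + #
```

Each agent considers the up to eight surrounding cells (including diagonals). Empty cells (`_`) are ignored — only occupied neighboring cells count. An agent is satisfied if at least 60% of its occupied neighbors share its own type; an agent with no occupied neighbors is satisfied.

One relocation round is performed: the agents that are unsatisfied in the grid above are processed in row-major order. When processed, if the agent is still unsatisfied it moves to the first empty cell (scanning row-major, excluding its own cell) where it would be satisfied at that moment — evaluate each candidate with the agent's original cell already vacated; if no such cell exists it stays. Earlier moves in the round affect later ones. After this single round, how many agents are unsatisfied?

1

Initially unsatisfied (in order): (1,2), (2,2), (3,2), (4,2).
  (1,2) → (3,0).
  (2,2) → (1,0).
  (3,2) → (3,1).
  (4,2) → (1,2).
Resulting grid:
# # #
# # #
# _ _
+ + _
+ + _
Unsatisfied now: (2,0).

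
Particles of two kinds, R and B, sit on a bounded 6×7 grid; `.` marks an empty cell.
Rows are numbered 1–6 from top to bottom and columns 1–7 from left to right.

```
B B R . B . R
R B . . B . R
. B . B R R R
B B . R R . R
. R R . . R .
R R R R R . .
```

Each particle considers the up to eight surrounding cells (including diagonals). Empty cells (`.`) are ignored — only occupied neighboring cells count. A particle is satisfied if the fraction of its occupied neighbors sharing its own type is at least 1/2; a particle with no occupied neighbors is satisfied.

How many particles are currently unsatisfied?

3

(1,1)B 2/3 satisfied
(1,2)B 2/4 satisfied
(1,3)R 0/2 not
(1,5)B 1/1 satisfied
(1,7)R 1/1 satisfied
(2,1)R 0/4 not
(2,2)B 3/5 satisfied
(2,5)B 2/4 satisfied
(2,7)R 3/3 satisfied
(3,2)B 3/4 satisfied
(3,4)B 1/4 not
(3,5)R 3/5 satisfied
(3,6)R 5/6 satisfied
(3,7)R 3/3 satisfied
(4,1)B 2/3 satisfied
(4,2)B 2/4 satisfied
(4,4)R 3/4 satisfied
(4,5)R 4/5 satisfied
(4,7)R 3/3 satisfied
(5,2)R 4/6 satisfied
(5,3)R 5/6 satisfied
(5,6)R 3/3 satisfied
(6,1)R 2/2 satisfied
(6,2)R 4/4 satisfied
(6,3)R 4/4 satisfied
(6,4)R 3/3 satisfied
(6,5)R 2/2 satisfied
Unsatisfied: (1,3), (2,1), (3,4) — 3 in total.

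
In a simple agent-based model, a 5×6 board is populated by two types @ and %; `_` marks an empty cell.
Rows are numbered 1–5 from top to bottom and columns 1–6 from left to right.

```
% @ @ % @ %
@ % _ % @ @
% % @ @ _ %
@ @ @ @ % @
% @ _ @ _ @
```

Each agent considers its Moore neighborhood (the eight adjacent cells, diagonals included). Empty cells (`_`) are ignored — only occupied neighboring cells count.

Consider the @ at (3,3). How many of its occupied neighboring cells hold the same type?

4

Occupied neighbors of (3,3): (2,2)=%, (2,4)=%, (3,2)=%, (3,4)=@, (4,2)=@, (4,3)=@, (4,4)=@.
Same type (@): 4 of 7.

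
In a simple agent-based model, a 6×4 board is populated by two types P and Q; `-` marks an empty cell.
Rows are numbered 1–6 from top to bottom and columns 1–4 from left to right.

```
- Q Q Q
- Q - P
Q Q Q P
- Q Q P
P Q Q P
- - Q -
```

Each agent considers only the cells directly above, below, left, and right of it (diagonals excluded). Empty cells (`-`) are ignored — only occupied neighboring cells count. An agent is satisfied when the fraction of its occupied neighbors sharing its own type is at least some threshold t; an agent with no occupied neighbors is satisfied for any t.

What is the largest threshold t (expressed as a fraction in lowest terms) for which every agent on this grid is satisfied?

(1,2)Q 2/2
(1,3)Q 2/2
(1,4)Q 1/2
(2,2)Q 2/2
(2,4)P 1/2
(3,1)Q 1/1
(3,2)Q 4/4
(3,3)Q 2/3
(3,4)P 2/3
(4,2)Q 3/3
(4,3)Q 3/4
(4,4)P 2/3
(5,1)P 0/1
(5,2)Q 2/3
(5,3)Q 3/4
(5,4)P 1/2
(6,3)Q 1/1
The smallest same-type fraction is 0/1 at (5,1), which reduces to 0/1. Any threshold above that leaves this agent unsatisfied.

0/1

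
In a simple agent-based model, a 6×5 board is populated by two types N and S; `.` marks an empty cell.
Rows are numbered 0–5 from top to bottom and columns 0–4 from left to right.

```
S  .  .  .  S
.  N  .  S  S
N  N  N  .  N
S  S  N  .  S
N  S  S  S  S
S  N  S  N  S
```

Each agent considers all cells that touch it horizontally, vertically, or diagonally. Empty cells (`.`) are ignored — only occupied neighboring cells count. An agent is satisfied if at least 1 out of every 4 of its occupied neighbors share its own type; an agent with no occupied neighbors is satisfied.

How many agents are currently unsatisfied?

(0,0)S 0/1 not
(0,4)S 2/2 satisfied
(1,1)N 3/4 satisfied
(1,3)S 2/4 satisfied
(1,4)S 2/3 satisfied
(2,0)N 2/4 satisfied
(2,1)N 4/6 satisfied
(2,2)N 3/5 satisfied
(2,4)N 0/3 not
(3,0)S 2/5 satisfied
(3,1)S 3/8 satisfied
(3,2)N 2/6 satisfied
(3,4)S 2/3 satisfied
(4,0)N 1/5 not
(4,1)S 5/8 satisfied
(4,2)S 4/7 satisfied
(4,3)S 5/7 satisfied
(4,4)S 3/4 satisfied
(5,0)S 1/3 satisfied
(5,1)N 1/5 not
(5,2)S 3/5 satisfied
(5,3)N 0/5 not
(5,4)S 2/3 satisfied
Unsatisfied: (0,0), (2,4), (4,0), (5,1), (5,3) — 5 in total.

5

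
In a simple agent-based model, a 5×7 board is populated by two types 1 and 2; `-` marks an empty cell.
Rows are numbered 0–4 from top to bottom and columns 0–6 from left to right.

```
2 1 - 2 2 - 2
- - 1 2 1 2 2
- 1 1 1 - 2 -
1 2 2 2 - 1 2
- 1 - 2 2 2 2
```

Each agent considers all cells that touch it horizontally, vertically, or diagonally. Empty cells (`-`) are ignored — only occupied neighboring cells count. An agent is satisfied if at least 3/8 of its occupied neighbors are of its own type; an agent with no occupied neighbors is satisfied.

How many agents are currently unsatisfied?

6

(0,0)2 0/1 ✗
(0,1)1 1/2 ✓
(0,3)2 2/4 ✓
(0,4)2 3/4 ✓
(0,6)2 2/2 ✓
(1,2)1 4/6 ✓
(1,3)2 2/6 ✗
(1,4)1 1/6 ✗
(1,5)2 4/5 ✓
(1,6)2 3/3 ✓
(2,1)1 3/5 ✓
(2,2)1 3/7 ✓
(2,3)1 3/6 ✓
(2,5)2 3/5 ✓
(3,0)1 2/3 ✓
(3,1)2 1/5 ✗
(3,2)2 3/7 ✓
(3,3)2 3/5 ✓
(3,5)1 0/5 ✗
(3,6)2 3/4 ✓
(4,1)1 1/3 ✗
(4,3)2 3/3 ✓
(4,4)2 3/4 ✓
(4,5)2 3/4 ✓
(4,6)2 2/3 ✓
Unsatisfied: (0,0), (1,3), (1,4), (3,1), (3,5), (4,1) — 6 in total.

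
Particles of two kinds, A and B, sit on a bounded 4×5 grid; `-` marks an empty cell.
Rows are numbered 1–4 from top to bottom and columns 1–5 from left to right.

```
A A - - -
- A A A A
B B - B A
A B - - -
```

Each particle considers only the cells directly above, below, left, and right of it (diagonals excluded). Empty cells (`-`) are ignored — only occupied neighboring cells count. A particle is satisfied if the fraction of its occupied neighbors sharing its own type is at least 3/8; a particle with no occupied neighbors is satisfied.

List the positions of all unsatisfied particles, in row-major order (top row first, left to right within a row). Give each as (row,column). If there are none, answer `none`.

Row 1: (1,1)A 1/1 ok · (1,2)A 2/2 ok
Row 2: (2,2)A 2/3 ok · (2,3)A 2/2 ok · (2,4)A 2/3 ok · (2,5)A 2/2 ok
Row 3: (3,1)B 1/2 ok · (3,2)B 2/3 ok · (3,4)B 0/2 unhappy · (3,5)A 1/2 ok
Row 4: (4,1)A 0/2 unhappy · (4,2)B 1/2 ok

(3,4), (4,1)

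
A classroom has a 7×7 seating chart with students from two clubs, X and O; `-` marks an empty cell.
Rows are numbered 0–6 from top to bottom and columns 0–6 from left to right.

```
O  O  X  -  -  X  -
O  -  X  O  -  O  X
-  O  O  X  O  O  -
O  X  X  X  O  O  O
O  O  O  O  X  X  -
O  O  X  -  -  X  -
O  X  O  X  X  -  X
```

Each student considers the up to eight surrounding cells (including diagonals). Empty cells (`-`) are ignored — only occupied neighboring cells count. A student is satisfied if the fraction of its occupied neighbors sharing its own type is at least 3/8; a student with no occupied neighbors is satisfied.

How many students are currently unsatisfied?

Row 0: (0,0)O 2/2 ✓ · (0,1)O 2/4 ✓ · (0,2)X 1/3 ✗ · (0,5)X 1/2 ✓
Row 1: (1,0)O 3/3 ✓ · (1,2)X 2/6 ✗ · (1,3)O 2/5 ✓ · (1,5)O 2/4 ✓ · (1,6)X 1/3 ✗
Row 2: (2,1)O 3/6 ✓ · (2,2)O 2/7 ✗ · (2,3)X 3/7 ✓ · (2,4)O 5/7 ✓ · (2,5)O 5/6 ✓
Row 3: (3,0)O 3/4 ✓ · (3,1)X 1/7 ✗ · (3,2)X 3/8 ✓ · (3,3)X 3/8 ✓ · (3,4)O 4/8 ✓ · (3,5)O 4/6 ✓ · (3,6)O 2/3 ✓
Row 4: (4,0)O 4/5 ✓ · (4,1)O 5/8 ✓ · (4,2)O 3/7 ✓ · (4,3)O 2/6 ✗ · (4,4)X 3/6 ✓ · (4,5)X 2/5 ✓
Row 5: (5,0)O 4/5 ✓ · (5,1)O 6/8 ✓ · (5,2)X 2/7 ✗ · (5,5)X 4/4 ✓
Row 6: (6,0)O 2/3 ✓ · (6,1)X 1/5 ✗ · (6,2)O 1/4 ✗ · (6,3)X 2/3 ✓ · (6,4)X 2/2 ✓ · (6,6)X 1/1 ✓
Unsatisfied: (0,2), (1,2), (1,6), (2,2), (3,1), (4,3), (5,2), (6,1), (6,2) — 9 in total.

9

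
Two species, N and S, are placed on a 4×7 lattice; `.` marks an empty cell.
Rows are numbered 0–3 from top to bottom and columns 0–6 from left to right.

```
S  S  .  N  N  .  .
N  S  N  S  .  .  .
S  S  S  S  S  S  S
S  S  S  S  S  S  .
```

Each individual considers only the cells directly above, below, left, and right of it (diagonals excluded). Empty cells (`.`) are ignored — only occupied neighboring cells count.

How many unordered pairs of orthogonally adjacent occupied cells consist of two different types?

Scan each occupied cell's neighbors to the right and below so each pair is counted once.
From row 0: 2 unlike of 5 pairs (running 2/5).
From row 1: 5 unlike of 7 pairs (running 7/12).
From row 2: 0 unlike of 12 pairs (running 7/24).
From row 3: 0 unlike of 5 pairs (running 7/29).
Total adjacent occupied pairs: 29; unlike-type pairs: 7.

7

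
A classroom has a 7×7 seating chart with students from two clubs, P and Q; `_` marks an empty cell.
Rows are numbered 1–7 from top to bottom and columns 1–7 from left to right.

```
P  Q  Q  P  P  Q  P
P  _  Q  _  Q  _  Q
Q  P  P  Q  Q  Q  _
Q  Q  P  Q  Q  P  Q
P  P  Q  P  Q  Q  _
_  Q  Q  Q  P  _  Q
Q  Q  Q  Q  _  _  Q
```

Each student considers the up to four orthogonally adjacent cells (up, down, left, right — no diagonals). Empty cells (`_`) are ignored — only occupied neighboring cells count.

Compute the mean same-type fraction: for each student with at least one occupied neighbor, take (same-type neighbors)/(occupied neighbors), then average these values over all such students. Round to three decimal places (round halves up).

Row 1: (1,1)P 1/2 · (1,2)Q 1/2 · (1,3)Q 2/3 · (1,4)P 1/2 · (1,5)P 1/3 · (1,6)Q 0/2 · (1,7)P 0/2
Row 2: (2,1)P 1/2 · (2,3)Q 1/2 · (2,5)Q 1/2 · (2,7)Q 0/1
Row 3: (3,1)Q 1/3 · (3,2)P 1/3 · (3,3)P 2/4 · (3,4)Q 2/3 · (3,5)Q 4/4 · (3,6)Q 1/2
Row 4: (4,1)Q 2/3 · (4,2)Q 1/4 · (4,3)P 1/4 · (4,4)Q 2/4 · (4,5)Q 3/4 · (4,6)P 0/4 · (4,7)Q 0/1
Row 5: (5,1)P 1/2 · (5,2)P 1/4 · (5,3)Q 1/4 · (5,4)P 0/4 · (5,5)Q 2/4 · (5,6)Q 1/2
Row 6: (6,2)Q 2/3 · (6,3)Q 4/4 · (6,4)Q 2/4 · (6,5)P 0/2 · (6,7)Q 1/1
Row 7: (7,1)Q 1/1 · (7,2)Q 3/3 · (7,3)Q 3/3 · (7,4)Q 2/2 · (7,7)Q 1/1
Sum over 40 students: 1/2 + 1/2 + 2/3 + 1/2 + 1/3 + 0/2 + 0/2 + 1/2 + 1/2 + 1/2 + 0/1 + 1/3 + 1/3 + 2/4 + 2/3 + 4/4 + 1/2 + 2/3 + 1/4 + 1/4 + 2/4 + 3/4 + 0/4 + 0/1 + 1/2 + 1/4 + 1/4 + 0/4 + 2/4 + 1/2 + 2/3 + 4/4 + 2/4 + 0/2 + 1/1 + 1/1 + 3/3 + 3/3 + 2/2 + 1/1 = 239/12; mean = 239/12 ÷ 40 = 239/480 = 0.497916… → 0.498.

0.498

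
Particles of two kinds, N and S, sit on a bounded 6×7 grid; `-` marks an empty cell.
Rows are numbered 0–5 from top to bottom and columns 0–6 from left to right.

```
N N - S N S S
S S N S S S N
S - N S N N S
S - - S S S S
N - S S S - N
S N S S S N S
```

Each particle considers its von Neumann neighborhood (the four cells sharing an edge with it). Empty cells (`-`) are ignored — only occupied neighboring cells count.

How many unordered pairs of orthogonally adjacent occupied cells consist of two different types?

Scan each occupied cell's neighbors to the right and below so each pair is counted once.
From row 0: 6 unlike of 10 pairs (running 6/10).
From row 1: 6 unlike of 12 pairs (running 12/22).
From row 2: 5 unlike of 9 pairs (running 17/31).
From row 3: 2 unlike of 7 pairs (running 19/38).
From row 4: 2 unlike of 7 pairs (running 21/45).
From row 5: 4 unlike of 6 pairs (running 25/51).
Total adjacent occupied pairs: 51; unlike-type pairs: 25.

25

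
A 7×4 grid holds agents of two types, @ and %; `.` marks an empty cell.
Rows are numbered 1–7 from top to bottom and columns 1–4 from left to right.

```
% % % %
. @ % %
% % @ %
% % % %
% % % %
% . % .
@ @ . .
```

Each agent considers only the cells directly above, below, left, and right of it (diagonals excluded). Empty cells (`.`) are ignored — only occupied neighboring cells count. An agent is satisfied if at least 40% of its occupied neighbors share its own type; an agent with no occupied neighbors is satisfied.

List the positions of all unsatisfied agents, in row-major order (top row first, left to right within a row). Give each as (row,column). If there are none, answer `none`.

(2,2), (3,3)

Row 1: (1,1)% 1/1 ✓ · (1,2)% 2/3 ✓ · (1,3)% 3/3 ✓ · (1,4)% 2/2 ✓
Row 2: (2,2)@ 0/3 ✗ · (2,3)% 2/4 ✓ · (2,4)% 3/3 ✓
Row 3: (3,1)% 2/2 ✓ · (3,2)% 2/4 ✓ · (3,3)@ 0/4 ✗ · (3,4)% 2/3 ✓
Row 4: (4,1)% 3/3 ✓ · (4,2)% 4/4 ✓ · (4,3)% 3/4 ✓ · (4,4)% 3/3 ✓
Row 5: (5,1)% 3/3 ✓ · (5,2)% 3/3 ✓ · (5,3)% 4/4 ✓ · (5,4)% 2/2 ✓
Row 6: (6,1)% 1/2 ✓ · (6,3)% 1/1 ✓
Row 7: (7,1)@ 1/2 ✓ · (7,2)@ 1/1 ✓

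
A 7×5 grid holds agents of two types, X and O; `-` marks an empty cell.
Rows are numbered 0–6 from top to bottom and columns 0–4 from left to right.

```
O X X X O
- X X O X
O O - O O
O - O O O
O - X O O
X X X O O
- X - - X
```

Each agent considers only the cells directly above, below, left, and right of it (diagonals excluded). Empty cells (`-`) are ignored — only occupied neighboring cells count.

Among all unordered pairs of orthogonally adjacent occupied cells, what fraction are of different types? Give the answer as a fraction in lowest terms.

Scan each occupied cell's neighbors to the right and below so each pair is counted once.
Row 0: O(0,0)–X(0,1)≠ X(0,1)–X(0,2)= X(0,1)–X(1,1)= X(0,2)–X(0,3)= X(0,2)–X(1,2)= X(0,3)–O(0,4)≠ X(0,3)–O(1,3)≠ O(0,4)–X(1,4)≠  → 4/8 unlike.
Row 1: X(1,1)–X(1,2)= X(1,1)–O(2,1)≠ X(1,2)–O(1,3)≠ O(1,3)–X(1,4)≠ O(1,3)–O(2,3)= X(1,4)–O(2,4)≠  → 4/6 unlike.
Row 2: O(2,0)–O(2,1)= O(2,0)–O(3,0)= O(2,3)–O(2,4)= O(2,3)–O(3,3)= O(2,4)–O(3,4)=  → 0/5 unlike.
Row 3: O(3,0)–O(4,0)= O(3,2)–O(3,3)= O(3,2)–X(4,2)≠ O(3,3)–O(3,4)= O(3,3)–O(4,3)= O(3,4)–O(4,4)=  → 1/6 unlike.
Row 4: O(4,0)–X(5,0)≠ X(4,2)–O(4,3)≠ X(4,2)–X(5,2)= O(4,3)–O(4,4)= O(4,3)–O(5,3)= O(4,4)–O(5,4)=  → 2/6 unlike.
Row 5: X(5,0)–X(5,1)= X(5,1)–X(5,2)= X(5,1)–X(6,1)= X(5,2)–O(5,3)≠ O(5,3)–O(5,4)= O(5,4)–X(6,4)≠  → 2/6 unlike.
Total adjacent occupied pairs: 37; unlike-type pairs: 13.
13/37 is already in lowest terms.

13/37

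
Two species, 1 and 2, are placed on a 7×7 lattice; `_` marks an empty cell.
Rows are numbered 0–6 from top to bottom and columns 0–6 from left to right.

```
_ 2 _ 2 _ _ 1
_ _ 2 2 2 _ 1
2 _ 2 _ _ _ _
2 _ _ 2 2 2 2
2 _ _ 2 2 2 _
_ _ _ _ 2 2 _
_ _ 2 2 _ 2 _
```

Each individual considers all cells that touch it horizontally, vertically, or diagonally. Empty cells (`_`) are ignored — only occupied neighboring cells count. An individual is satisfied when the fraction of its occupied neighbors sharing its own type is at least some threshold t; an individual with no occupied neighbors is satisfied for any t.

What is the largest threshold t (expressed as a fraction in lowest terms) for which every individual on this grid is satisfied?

(0,1)2 1/1
(0,3)2 3/3
(0,6)1 1/1
(1,2)2 4/4
(1,3)2 4/4
(1,4)2 2/2
(1,6)1 1/1
(2,0)2 1/1
(2,2)2 3/3
(3,0)2 2/2
(3,3)2 4/4
(3,4)2 5/5
(3,5)2 4/4
(3,6)2 2/2
(4,0)2 1/1
(4,3)2 4/4
(4,4)2 7/7
(4,5)2 6/6
(5,4)2 6/6
(5,5)2 4/4
(6,2)2 1/1
(6,3)2 2/2
(6,5)2 2/2
The smallest same-type fraction is 1/1 at (0,1), which reduces to 1/1. Any threshold above that leaves this individual unsatisfied.

1/1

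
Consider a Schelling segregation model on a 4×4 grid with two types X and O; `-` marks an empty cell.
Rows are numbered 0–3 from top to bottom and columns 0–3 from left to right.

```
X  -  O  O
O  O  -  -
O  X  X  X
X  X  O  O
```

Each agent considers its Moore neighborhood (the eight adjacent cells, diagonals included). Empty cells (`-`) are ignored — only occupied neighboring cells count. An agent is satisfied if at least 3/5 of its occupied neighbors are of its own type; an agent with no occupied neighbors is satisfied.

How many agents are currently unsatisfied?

9

Row 0: (0,0)X 0/2 ✗ · (0,2)O 2/2 ✓ · (0,3)O 1/1 ✓
Row 1: (1,0)O 2/4 ✗ · (1,1)O 3/6 ✗
Row 2: (2,0)O 2/5 ✗ · (2,1)X 3/7 ✗ · (2,2)X 3/6 ✗ · (2,3)X 1/3 ✗
Row 3: (3,0)X 2/3 ✓ · (3,1)X 3/5 ✓ · (3,2)O 1/5 ✗ · (3,3)O 1/3 ✗
Unsatisfied: (0,0), (1,0), (1,1), (2,0), (2,1), (2,2), (2,3), (3,2), (3,3) — 9 in total.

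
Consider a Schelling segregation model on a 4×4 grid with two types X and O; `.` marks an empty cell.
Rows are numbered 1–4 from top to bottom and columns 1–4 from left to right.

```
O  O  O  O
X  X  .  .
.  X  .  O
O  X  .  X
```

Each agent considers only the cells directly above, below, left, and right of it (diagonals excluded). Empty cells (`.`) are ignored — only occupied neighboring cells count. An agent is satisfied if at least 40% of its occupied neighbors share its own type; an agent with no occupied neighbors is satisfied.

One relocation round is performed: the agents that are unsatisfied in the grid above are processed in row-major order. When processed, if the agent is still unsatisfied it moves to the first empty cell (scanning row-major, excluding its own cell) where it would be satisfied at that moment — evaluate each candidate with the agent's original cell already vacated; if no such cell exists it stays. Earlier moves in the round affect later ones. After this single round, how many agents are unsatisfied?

0

Initially unsatisfied (in order): (3,4), (4,1), (4,4).
  (3,4) → (2,3).
  (4,1) → (2,4).
  (4,4): now satisfied by earlier moves; stays.
Resulting grid:
O O O O
X X O O
. X . .
. X . X
All satisfied now.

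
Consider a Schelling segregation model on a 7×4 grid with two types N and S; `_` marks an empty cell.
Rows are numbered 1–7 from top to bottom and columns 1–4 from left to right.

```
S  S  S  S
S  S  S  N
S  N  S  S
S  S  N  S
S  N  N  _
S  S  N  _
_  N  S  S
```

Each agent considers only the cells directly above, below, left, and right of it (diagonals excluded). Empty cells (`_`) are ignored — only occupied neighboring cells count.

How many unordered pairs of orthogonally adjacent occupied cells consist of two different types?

Scan each occupied cell's neighbors to the right and below so each pair is counted once.
Row 1: S(1,1)–S(1,2)= S(1,1)–S(2,1)= S(1,2)–S(1,3)= S(1,2)–S(2,2)= S(1,3)–S(1,4)= S(1,3)–S(2,3)= S(1,4)–N(2,4)≠  → 1/7 unlike.
Row 2: S(2,1)–S(2,2)= S(2,1)–S(3,1)= S(2,2)–S(2,3)= S(2,2)–N(3,2)≠ S(2,3)–N(2,4)≠ S(2,3)–S(3,3)= N(2,4)–S(3,4)≠  → 3/7 unlike.
Row 3: S(3,1)–N(3,2)≠ S(3,1)–S(4,1)= N(3,2)–S(3,3)≠ N(3,2)–S(4,2)≠ S(3,3)–S(3,4)= S(3,3)–N(4,3)≠ S(3,4)–S(4,4)=  → 4/7 unlike.
Row 4: S(4,1)–S(4,2)= S(4,1)–S(5,1)= S(4,2)–N(4,3)≠ S(4,2)–N(5,2)≠ N(4,3)–S(4,4)≠ N(4,3)–N(5,3)=  → 3/6 unlike.
Row 5: S(5,1)–N(5,2)≠ S(5,1)–S(6,1)= N(5,2)–N(5,3)= N(5,2)–S(6,2)≠ N(5,3)–N(6,3)=  → 2/5 unlike.
Row 6: S(6,1)–S(6,2)= S(6,2)–N(6,3)≠ S(6,2)–N(7,2)≠ N(6,3)–S(7,3)≠  → 3/4 unlike.
Row 7: N(7,2)–S(7,3)≠ S(7,3)–S(7,4)=  → 1/2 unlike.
Total adjacent occupied pairs: 38; unlike-type pairs: 17.

17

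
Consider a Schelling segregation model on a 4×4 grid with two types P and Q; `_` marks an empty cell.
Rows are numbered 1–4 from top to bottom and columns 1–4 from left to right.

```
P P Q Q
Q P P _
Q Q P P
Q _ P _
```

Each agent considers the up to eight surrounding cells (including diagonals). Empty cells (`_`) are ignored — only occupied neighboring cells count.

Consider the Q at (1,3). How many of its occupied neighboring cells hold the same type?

Occupied neighbors of (1,3): (1,2)=P, (1,4)=Q, (2,2)=P, (2,3)=P.
Same type (Q): 1 of 4.

1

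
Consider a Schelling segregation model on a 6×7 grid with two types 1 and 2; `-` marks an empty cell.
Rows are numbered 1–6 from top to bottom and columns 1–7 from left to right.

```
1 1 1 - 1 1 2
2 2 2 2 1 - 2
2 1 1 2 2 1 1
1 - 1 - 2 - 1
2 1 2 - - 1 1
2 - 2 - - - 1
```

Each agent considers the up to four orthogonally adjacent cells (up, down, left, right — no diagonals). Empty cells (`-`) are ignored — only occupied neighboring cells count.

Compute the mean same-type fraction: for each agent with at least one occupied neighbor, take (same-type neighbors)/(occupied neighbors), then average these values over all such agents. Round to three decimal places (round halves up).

(1,1)1 1/2
(1,2)1 2/3
(1,3)1 1/2
(1,5)1 2/2
(1,6)1 1/2
(1,7)2 1/2
(2,1)2 2/3
(2,2)2 2/4
(2,3)2 2/4
(2,4)2 2/3
(2,5)1 1/3
(2,7)2 1/2
(3,1)2 1/3
(3,2)1 1/3
(3,3)1 2/4
(3,4)2 2/3
(3,5)2 2/4
(3,6)1 1/2
(3,7)1 2/3
(4,1)1 0/2
(4,3)1 1/2
(4,5)2 1/1
(4,7)1 2/2
(5,1)2 1/3
(5,2)1 0/2
(5,3)2 1/3
(5,6)1 1/1
(5,7)1 3/3
(6,1)2 1/1
(6,3)2 1/1
(6,7)1 1/1
Sum over 31 agents: 1/2 + 2/3 + 1/2 + 2/2 + 1/2 + 1/2 + 2/3 + 2/4 + 2/4 + 2/3 + 1/3 + 1/2 + 1/3 + 1/3 + 2/4 + 2/3 + 2/4 + 1/2 + 2/3 + 0/2 + 1/2 + 1/1 + 2/2 + 1/3 + 0/2 + 1/3 + 1/1 + 3/3 + 1/1 + 1/1 + 1/1 = 37/2; mean = 37/2 ÷ 31 = 37/62 = 0.596774… → 0.597.

0.597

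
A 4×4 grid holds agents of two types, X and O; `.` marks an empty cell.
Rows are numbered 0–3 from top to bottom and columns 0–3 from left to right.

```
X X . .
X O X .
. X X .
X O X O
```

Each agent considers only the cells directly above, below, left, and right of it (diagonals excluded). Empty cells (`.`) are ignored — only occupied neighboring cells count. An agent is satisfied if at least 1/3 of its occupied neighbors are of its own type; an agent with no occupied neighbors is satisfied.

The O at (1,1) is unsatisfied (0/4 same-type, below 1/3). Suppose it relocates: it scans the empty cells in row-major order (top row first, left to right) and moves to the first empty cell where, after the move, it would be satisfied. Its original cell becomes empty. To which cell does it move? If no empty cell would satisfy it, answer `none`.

Vacating (1,1). Empty cells in order:
  (0,2): 0/2 same-type → still unsatisfied.
  (0,3): 0/0 same-type → satisfied — stop here.

(0,3)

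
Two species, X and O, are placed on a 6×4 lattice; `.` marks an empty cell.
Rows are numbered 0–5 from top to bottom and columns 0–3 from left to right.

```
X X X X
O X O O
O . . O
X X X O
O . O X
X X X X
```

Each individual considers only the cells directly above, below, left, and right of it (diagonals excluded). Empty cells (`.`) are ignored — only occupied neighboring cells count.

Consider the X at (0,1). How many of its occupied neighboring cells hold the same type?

Occupied neighbors of (0,1): (1,1)=X, (0,0)=X, (0,2)=X.
Same type (X): 3 of 3.

3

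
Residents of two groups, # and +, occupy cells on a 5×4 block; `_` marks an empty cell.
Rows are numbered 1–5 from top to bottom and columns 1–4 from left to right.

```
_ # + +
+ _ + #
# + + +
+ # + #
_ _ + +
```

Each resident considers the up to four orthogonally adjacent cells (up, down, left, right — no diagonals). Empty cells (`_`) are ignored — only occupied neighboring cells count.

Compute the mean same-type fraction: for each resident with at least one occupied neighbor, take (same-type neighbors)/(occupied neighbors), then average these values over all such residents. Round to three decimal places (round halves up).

0.344

Row 1: (1,2)# 0/1 · (1,3)+ 2/3 · (1,4)+ 1/2
Row 2: (2,1)+ 0/1 · (2,3)+ 2/3 · (2,4)# 0/3
Row 3: (3,1)# 0/3 · (3,2)+ 1/3 · (3,3)+ 4/4 · (3,4)+ 1/3
Row 4: (4,1)+ 0/2 · (4,2)# 0/3 · (4,3)+ 2/4 · (4,4)# 0/3
Row 5: (5,3)+ 2/2 · (5,4)+ 1/2
Sum over 16 residents: 0/1 + 2/3 + 1/2 + 0/1 + 2/3 + 0/3 + 0/3 + 1/3 + 4/4 + 1/3 + 0/2 + 0/3 + 2/4 + 0/3 + 2/2 + 1/2 = 11/2; mean = 11/2 ÷ 16 = 11/32 = 0.34375 → 0.344.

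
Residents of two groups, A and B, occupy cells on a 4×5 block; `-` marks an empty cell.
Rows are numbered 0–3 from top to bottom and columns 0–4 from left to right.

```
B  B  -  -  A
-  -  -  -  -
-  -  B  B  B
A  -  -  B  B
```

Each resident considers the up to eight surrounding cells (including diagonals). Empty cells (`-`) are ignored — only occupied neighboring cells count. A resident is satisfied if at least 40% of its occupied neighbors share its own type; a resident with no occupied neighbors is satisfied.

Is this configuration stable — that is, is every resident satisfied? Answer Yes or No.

Yes

(0,0)B 1/1 ✓
(0,1)B 1/1 ✓
(0,4)A 0/0 ✓
(2,2)B 2/2 ✓
(2,3)B 4/4 ✓
(2,4)B 3/3 ✓
(3,0)A 0/0 ✓
(3,3)B 4/4 ✓
(3,4)B 3/3 ✓
All meet the threshold, so the configuration is stable.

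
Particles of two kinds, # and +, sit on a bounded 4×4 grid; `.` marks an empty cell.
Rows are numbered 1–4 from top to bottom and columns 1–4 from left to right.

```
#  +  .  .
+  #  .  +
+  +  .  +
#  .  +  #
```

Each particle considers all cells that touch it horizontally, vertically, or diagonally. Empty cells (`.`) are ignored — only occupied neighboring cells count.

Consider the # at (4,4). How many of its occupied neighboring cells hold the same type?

Occupied neighbors of (4,4): (3,4)=+, (4,3)=+.
Same type (#): 0 of 2.

0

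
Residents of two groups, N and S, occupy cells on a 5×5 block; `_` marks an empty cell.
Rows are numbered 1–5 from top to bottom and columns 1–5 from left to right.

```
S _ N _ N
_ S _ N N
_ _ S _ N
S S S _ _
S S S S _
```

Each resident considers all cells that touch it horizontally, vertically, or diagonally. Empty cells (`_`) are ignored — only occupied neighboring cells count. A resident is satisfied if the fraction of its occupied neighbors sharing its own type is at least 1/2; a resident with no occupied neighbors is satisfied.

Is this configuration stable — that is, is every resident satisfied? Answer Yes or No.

Yes

Row 1: (1,1)S 1/1 satisfied · (1,3)N 1/2 satisfied · (1,5)N 2/2 satisfied
Row 2: (2,2)S 2/3 satisfied · (2,4)N 4/5 satisfied · (2,5)N 3/3 satisfied
Row 3: (3,3)S 3/4 satisfied · (3,5)N 2/2 satisfied
Row 4: (4,1)S 3/3 satisfied · (4,2)S 6/6 satisfied · (4,3)S 5/5 satisfied
Row 5: (5,1)S 3/3 satisfied · (5,2)S 5/5 satisfied · (5,3)S 4/4 satisfied · (5,4)S 2/2 satisfied
All meet the threshold, so the configuration is stable.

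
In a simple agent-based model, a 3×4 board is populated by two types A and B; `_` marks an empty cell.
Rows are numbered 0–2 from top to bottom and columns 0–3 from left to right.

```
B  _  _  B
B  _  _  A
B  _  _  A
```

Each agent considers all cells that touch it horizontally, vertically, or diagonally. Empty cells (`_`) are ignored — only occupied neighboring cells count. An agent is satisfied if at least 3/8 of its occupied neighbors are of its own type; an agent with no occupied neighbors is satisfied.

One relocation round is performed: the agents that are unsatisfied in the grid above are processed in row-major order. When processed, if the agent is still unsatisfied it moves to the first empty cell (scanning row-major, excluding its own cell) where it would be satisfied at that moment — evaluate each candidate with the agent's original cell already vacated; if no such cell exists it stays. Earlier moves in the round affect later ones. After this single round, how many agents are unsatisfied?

0

Initially unsatisfied (in order): (0,3).
  (0,3) → (0,1).
Resulting grid:
B B _ _
B _ _ A
B _ _ A
All satisfied now.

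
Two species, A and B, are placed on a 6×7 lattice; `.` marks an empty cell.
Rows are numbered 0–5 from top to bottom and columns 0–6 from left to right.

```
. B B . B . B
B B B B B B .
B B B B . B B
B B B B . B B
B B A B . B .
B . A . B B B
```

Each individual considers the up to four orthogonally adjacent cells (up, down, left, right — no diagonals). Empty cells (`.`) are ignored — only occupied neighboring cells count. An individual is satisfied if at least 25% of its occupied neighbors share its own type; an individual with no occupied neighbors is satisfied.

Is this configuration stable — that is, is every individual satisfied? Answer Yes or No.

(0,1)B 2/2 ok
(0,2)B 2/2 ok
(0,4)B 1/1 ok
(0,6)B 0/0 ok
(1,0)B 2/2 ok
(1,1)B 4/4 ok
(1,2)B 4/4 ok
(1,3)B 3/3 ok
(1,4)B 3/3 ok
(1,5)B 2/2 ok
(2,0)B 3/3 ok
(2,1)B 4/4 ok
(2,2)B 4/4 ok
(2,3)B 3/3 ok
(2,5)B 3/3 ok
(2,6)B 2/2 ok
(3,0)B 3/3 ok
(3,1)B 4/4 ok
(3,2)B 3/4 ok
(3,3)B 3/3 ok
(3,5)B 3/3 ok
(3,6)B 2/2 ok
(4,0)B 3/3 ok
(4,1)B 2/3 ok
(4,2)A 1/4 ok
(4,3)B 1/2 ok
(4,5)B 2/2 ok
(5,0)B 1/1 ok
(5,2)A 1/1 ok
(5,4)B 1/1 ok
(5,5)B 3/3 ok
(5,6)B 1/1 ok
All meet the threshold, so the configuration is stable.

Yes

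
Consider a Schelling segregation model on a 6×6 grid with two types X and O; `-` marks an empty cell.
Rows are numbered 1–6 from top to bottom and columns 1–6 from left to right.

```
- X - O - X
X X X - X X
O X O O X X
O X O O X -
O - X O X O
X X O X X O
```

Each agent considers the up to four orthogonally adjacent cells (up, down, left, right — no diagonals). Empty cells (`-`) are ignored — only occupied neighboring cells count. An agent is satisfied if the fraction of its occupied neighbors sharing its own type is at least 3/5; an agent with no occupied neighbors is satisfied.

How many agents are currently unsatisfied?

(1,2)X 1/1 satisfied
(1,4)O 0/0 satisfied
(1,6)X 1/1 satisfied
(2,1)X 1/2 not
(2,2)X 4/4 satisfied
(2,3)X 1/2 not
(2,5)X 2/2 satisfied
(2,6)X 3/3 satisfied
(3,1)O 1/3 not
(3,2)X 2/4 not
(3,3)O 2/4 not
(3,4)O 2/3 satisfied
(3,5)X 3/4 satisfied
(3,6)X 2/2 satisfied
(4,1)O 2/3 satisfied
(4,2)X 1/3 not
(4,3)O 2/4 not
(4,4)O 3/4 satisfied
(4,5)X 2/3 satisfied
(5,1)O 1/2 not
(5,3)X 0/3 not
(5,4)O 1/4 not
(5,5)X 2/4 not
(5,6)O 1/2 not
(6,1)X 1/2 not
(6,2)X 1/2 not
(6,3)O 0/3 not
(6,4)X 1/3 not
(6,5)X 2/3 satisfied
(6,6)O 1/2 not
Unsatisfied: (2,1), (2,3), (3,1), (3,2), (3,3), (4,2), (4,3), (5,1), (5,3), (5,4), (5,5), (5,6), (6,1), (6,2), (6,3), (6,4), (6,6) — 17 in total.

17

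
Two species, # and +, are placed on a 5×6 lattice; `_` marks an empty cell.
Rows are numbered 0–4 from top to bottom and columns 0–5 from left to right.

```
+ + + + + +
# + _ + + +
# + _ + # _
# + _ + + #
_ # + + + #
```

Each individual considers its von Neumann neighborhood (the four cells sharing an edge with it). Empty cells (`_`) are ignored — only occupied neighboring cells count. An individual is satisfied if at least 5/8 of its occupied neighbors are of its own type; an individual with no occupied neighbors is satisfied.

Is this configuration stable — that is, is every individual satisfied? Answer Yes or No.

Row 0: (0,0)+ 1/2 not · (0,1)+ 3/3 satisfied · (0,2)+ 2/2 satisfied · (0,3)+ 3/3 satisfied · (0,4)+ 3/3 satisfied · (0,5)+ 2/2 satisfied
Row 1: (1,0)# 1/3 not · (1,1)+ 2/3 satisfied · (1,3)+ 3/3 satisfied · (1,4)+ 3/4 satisfied · (1,5)+ 2/2 satisfied
Row 2: (2,0)# 2/3 satisfied · (2,1)+ 2/3 satisfied · (2,3)+ 2/3 satisfied · (2,4)# 0/3 not
Row 3: (3,0)# 1/2 not · (3,1)+ 1/3 not · (3,3)+ 3/3 satisfied · (3,4)+ 2/4 not · (3,5)# 1/2 not
Row 4: (4,1)# 0/2 not · (4,2)+ 1/2 not · (4,3)+ 3/3 satisfied · (4,4)+ 2/3 satisfied · (4,5)# 1/2 not
For instance (0,0) has only 1/2 same-type neighbors, below 5/8.

No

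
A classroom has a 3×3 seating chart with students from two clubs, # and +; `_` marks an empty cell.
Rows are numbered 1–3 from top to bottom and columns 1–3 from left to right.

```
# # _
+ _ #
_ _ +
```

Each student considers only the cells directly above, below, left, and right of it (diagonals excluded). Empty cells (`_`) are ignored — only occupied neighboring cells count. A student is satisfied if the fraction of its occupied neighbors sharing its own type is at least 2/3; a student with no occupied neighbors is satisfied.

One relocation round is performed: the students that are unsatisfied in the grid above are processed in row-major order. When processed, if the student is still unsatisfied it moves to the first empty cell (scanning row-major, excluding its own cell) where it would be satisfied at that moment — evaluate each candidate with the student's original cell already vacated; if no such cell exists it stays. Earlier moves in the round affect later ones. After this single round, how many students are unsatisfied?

0

Initially unsatisfied (in order): (1,1), (2,1), (2,3), (3,3).
  (1,1) → (1,3).
  (2,1): now satisfied by earlier moves; stays.
  (2,3): no empty cell satisfies it; stays.
  (3,3) → (3,1).
Resulting grid:
_ # #
+ _ #
+ _ _
All satisfied now.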